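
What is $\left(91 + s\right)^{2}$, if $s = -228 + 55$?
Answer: $6724$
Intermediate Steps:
$s = -173$
$\left(91 + s\right)^{2} = \left(91 - 173\right)^{2} = \left(-82\right)^{2} = 6724$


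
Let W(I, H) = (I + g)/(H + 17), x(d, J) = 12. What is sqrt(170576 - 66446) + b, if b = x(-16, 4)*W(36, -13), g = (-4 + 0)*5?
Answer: 48 + 3*sqrt(11570) ≈ 370.69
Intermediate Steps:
g = -20 (g = -4*5 = -20)
W(I, H) = (-20 + I)/(17 + H) (W(I, H) = (I - 20)/(H + 17) = (-20 + I)/(17 + H))
b = 48 (b = 12*((-20 + 36)/(17 - 13)) = 12*(16/4) = 12*((1/4)*16) = 12*4 = 48)
sqrt(170576 - 66446) + b = sqrt(170576 - 66446) + 48 = sqrt(104130) + 48 = 3*sqrt(11570) + 48 = 48 + 3*sqrt(11570)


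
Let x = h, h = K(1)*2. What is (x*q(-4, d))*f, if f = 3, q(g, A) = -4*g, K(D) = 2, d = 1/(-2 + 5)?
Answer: 192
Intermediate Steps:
d = ⅓ (d = 1/3 = ⅓ ≈ 0.33333)
h = 4 (h = 2*2 = 4)
x = 4
(x*q(-4, d))*f = (4*(-4*(-4)))*3 = (4*16)*3 = 64*3 = 192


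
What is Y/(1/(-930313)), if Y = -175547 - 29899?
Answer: 191129084598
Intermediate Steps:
Y = -205446
Y/(1/(-930313)) = -205446/(1/(-930313)) = -205446/(-1/930313) = -205446*(-930313) = 191129084598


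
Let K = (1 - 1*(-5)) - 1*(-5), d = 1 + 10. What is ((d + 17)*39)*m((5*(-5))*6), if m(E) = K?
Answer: 12012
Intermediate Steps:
d = 11
K = 11 (K = (1 + 5) + 5 = 6 + 5 = 11)
m(E) = 11
((d + 17)*39)*m((5*(-5))*6) = ((11 + 17)*39)*11 = (28*39)*11 = 1092*11 = 12012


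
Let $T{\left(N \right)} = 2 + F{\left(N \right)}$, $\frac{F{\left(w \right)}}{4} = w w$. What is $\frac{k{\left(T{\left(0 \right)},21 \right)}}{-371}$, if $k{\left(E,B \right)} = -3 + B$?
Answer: $- \frac{18}{371} \approx -0.048518$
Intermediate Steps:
$F{\left(w \right)} = 4 w^{2}$ ($F{\left(w \right)} = 4 w w = 4 w^{2}$)
$T{\left(N \right)} = 2 + 4 N^{2}$
$\frac{k{\left(T{\left(0 \right)},21 \right)}}{-371} = \frac{-3 + 21}{-371} = 18 \left(- \frac{1}{371}\right) = - \frac{18}{371}$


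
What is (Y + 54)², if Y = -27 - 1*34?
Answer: 49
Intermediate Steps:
Y = -61 (Y = -27 - 34 = -61)
(Y + 54)² = (-61 + 54)² = (-7)² = 49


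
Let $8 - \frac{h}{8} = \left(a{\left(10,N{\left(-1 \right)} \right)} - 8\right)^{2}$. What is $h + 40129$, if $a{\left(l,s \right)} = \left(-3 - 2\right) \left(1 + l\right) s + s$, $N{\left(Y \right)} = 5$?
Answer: $-578079$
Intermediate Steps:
$a{\left(l,s \right)} = s + s \left(-5 - 5 l\right)$ ($a{\left(l,s \right)} = - 5 \left(1 + l\right) s + s = \left(-5 - 5 l\right) s + s = s \left(-5 - 5 l\right) + s = s + s \left(-5 - 5 l\right)$)
$h = -618208$ ($h = 64 - 8 \left(\left(-1\right) 5 \left(4 + 5 \cdot 10\right) - 8\right)^{2} = 64 - 8 \left(\left(-1\right) 5 \left(4 + 50\right) - 8\right)^{2} = 64 - 8 \left(\left(-1\right) 5 \cdot 54 - 8\right)^{2} = 64 - 8 \left(-270 - 8\right)^{2} = 64 - 8 \left(-278\right)^{2} = 64 - 618272 = -618208$)
$h + 40129 = -618208 + 40129 = -578079$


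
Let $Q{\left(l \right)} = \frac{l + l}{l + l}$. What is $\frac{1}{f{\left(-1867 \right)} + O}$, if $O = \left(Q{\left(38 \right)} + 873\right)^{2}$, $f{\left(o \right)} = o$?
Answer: $\frac{1}{762009} \approx 1.3123 \cdot 10^{-6}$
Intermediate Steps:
$Q{\left(l \right)} = 1$ ($Q{\left(l \right)} = \frac{2 l}{2 l} = 2 l \frac{1}{2 l} = 1$)
$O = 763876$ ($O = \left(1 + 873\right)^{2} = 874^{2} = 763876$)
$\frac{1}{f{\left(-1867 \right)} + O} = \frac{1}{-1867 + 763876} = \frac{1}{762009}$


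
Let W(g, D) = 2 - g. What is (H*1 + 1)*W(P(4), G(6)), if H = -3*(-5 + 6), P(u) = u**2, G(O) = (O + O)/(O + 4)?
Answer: 28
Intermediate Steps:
G(O) = 2*O/(4 + O) (G(O) = (2*O)/(4 + O) = 2*O/(4 + O))
H = -3 (H = -3*1 = -3)
(H*1 + 1)*W(P(4), G(6)) = (-3*1 + 1)*(2 - 1*4**2) = (-3 + 1)*(2 - 1*16) = -2*(2 - 16) = -2*(-14) = 28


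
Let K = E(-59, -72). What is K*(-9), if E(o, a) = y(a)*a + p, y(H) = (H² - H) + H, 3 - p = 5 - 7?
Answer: 3359187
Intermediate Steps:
p = 5 (p = 3 - (5 - 7) = 3 - 1*(-2) = 3 + 2 = 5)
y(H) = H²
E(o, a) = 5 + a³ (E(o, a) = a²*a + 5 = a³ + 5 = 5 + a³)
K = -373243 (K = 5 + (-72)³ = 5 - 373248 = -373243)
K*(-9) = -373243*(-9) = 3359187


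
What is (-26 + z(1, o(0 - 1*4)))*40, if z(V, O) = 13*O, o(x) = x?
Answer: -3120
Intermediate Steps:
(-26 + z(1, o(0 - 1*4)))*40 = (-26 + 13*(0 - 1*4))*40 = (-26 + 13*(0 - 4))*40 = (-26 + 13*(-4))*40 = (-26 - 52)*40 = -78*40 = -3120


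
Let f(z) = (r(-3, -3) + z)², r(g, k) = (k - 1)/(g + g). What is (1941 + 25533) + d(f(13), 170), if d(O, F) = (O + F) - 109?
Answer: 249496/9 ≈ 27722.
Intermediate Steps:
r(g, k) = (-1 + k)/(2*g) (r(g, k) = (-1 + k)/((2*g)) = (-1 + k)*(1/(2*g)) = (-1 + k)/(2*g))
f(z) = (⅔ + z)² (f(z) = ((½)*(-1 - 3)/(-3) + z)² = ((½)*(-⅓)*(-4) + z)² = (⅔ + z)²)
d(O, F) = -109 + F + O (d(O, F) = (F + O) - 109 = -109 + F + O)
(1941 + 25533) + d(f(13), 170) = (1941 + 25533) + (-109 + 170 + (2 + 3*13)²/9) = 27474 + (-109 + 170 + (2 + 39)²/9) = 27474 + (-109 + 170 + (⅑)*41²) = 27474 + (-109 + 170 + (⅑)*1681) = 27474 + (-109 + 170 + 1681/9) = 27474 + 2230/9 = 249496/9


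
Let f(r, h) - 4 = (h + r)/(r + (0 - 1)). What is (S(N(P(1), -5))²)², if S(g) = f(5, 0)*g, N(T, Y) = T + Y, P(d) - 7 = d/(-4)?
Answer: 466948881/65536 ≈ 7125.1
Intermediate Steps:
P(d) = 7 - d/4 (P(d) = 7 + d/(-4) = 7 + d*(-¼) = 7 - d/4)
f(r, h) = 4 + (h + r)/(-1 + r) (f(r, h) = 4 + (h + r)/(r + (0 - 1)) = 4 + (h + r)/(r - 1) = 4 + (h + r)/(-1 + r))
S(g) = 21*g/4 (S(g) = ((-4 + 0 + 5*5)/(-1 + 5))*g = ((-4 + 0 + 25)/4)*g = ((¼)*21)*g = 21*g/4)
(S(N(P(1), -5))²)² = ((21*((7 - ¼*1) - 5)/4)²)² = ((21*((7 - ¼) - 5)/4)²)² = ((21*(27/4 - 5)/4)²)² = (((21/4)*(7/4))²)² = ((147/16)²)² = (21609/256)² = 466948881/65536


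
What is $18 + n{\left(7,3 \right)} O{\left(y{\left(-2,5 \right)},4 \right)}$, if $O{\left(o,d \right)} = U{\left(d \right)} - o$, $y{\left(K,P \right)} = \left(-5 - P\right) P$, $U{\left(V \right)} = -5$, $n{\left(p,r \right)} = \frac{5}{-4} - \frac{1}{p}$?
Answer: $- \frac{1251}{28} \approx -44.679$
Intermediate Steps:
$n{\left(p,r \right)} = - \frac{5}{4} - \frac{1}{p}$ ($n{\left(p,r \right)} = 5 \left(- \frac{1}{4}\right) - \frac{1}{p} = - \frac{5}{4} - \frac{1}{p}$)
$y{\left(K,P \right)} = P \left(-5 - P\right)$
$O{\left(o,d \right)} = -5 - o$
$18 + n{\left(7,3 \right)} O{\left(y{\left(-2,5 \right)},4 \right)} = 18 + \left(- \frac{5}{4} - \frac{1}{7}\right) \left(-5 - \left(-1\right) 5 \left(5 + 5\right)\right) = 18 + \left(- \frac{5}{4} - \frac{1}{7}\right) \left(-5 - \left(-1\right) 5 \cdot 10\right) = 18 + \left(- \frac{5}{4} - \frac{1}{7}\right) \left(-5 - -50\right) = 18 - \frac{39 \left(-5 + 50\right)}{28} = 18 - \frac{1755}{28} = - \frac{1251}{28}$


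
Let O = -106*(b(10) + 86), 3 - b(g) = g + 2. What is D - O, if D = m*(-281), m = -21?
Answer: 14063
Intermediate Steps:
b(g) = 1 - g (b(g) = 3 - (g + 2) = 3 - (2 + g) = 3 + (-2 - g) = 1 - g)
D = 5901 (D = -21*(-281) = 5901)
O = -8162 (O = -106*((1 - 1*10) + 86) = -106*((1 - 10) + 86) = -106*(-9 + 86) = -106*77 = -8162)
D - O = 5901 - 1*(-8162) = 5901 + 8162 = 14063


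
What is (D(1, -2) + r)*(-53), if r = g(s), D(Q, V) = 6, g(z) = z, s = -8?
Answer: 106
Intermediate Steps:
r = -8
(D(1, -2) + r)*(-53) = (6 - 8)*(-53) = -2*(-53) = 106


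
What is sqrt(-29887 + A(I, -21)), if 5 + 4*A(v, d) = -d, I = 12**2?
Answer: I*sqrt(29883) ≈ 172.87*I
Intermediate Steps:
I = 144
A(v, d) = -5/4 - d/4 (A(v, d) = -5/4 + (-d)/4 = -5/4 - d/4)
sqrt(-29887 + A(I, -21)) = sqrt(-29887 + (-5/4 - 1/4*(-21))) = sqrt(-29887 + (-5/4 + 21/4)) = sqrt(-29887 + 4) = sqrt(-29883) = I*sqrt(29883)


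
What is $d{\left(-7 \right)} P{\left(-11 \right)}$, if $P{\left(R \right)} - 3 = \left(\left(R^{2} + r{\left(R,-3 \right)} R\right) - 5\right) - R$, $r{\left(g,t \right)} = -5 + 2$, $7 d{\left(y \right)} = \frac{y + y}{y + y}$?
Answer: $\frac{163}{7} \approx 23.286$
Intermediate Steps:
$d{\left(y \right)} = \frac{1}{7}$ ($d{\left(y \right)} = \frac{\left(y + y\right) \frac{1}{y + y}}{7} = \frac{2 y \frac{1}{2 y}}{7} = \frac{1}{7} \cdot 1 = \frac{1}{7}$)
$r{\left(g,t \right)} = -3$
$P{\left(R \right)} = -2 + R^{2} - 4 R$ ($P{\left(R \right)} = 3 - \left(5 - R^{2} + 4 R\right) = -2 + R^{2} - 4 R$)
$d{\left(-7 \right)} P{\left(-11 \right)} = \frac{-2 + \left(-11\right)^{2} - -44}{7} = \frac{-2 + 121 + 44}{7} = \frac{1}{7} \cdot 163 = \frac{163}{7}$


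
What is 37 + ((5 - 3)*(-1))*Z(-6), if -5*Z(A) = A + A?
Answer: 161/5 ≈ 32.200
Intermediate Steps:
Z(A) = -2*A/5 (Z(A) = -(A + A)/5 = -2*A/5)
37 + ((5 - 3)*(-1))*Z(-6) = 37 + ((5 - 3)*(-1))*(-2/5*(-6)) = 37 + (2*(-1))*(12/5) = 37 - 2*12/5 = 37 - 24/5 = 161/5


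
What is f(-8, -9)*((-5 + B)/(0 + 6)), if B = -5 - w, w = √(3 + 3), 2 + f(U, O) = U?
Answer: 50/3 + 5*√6/3 ≈ 20.749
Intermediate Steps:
f(U, O) = -2 + U
w = √6 ≈ 2.4495
B = -5 - √6 ≈ -7.4495
f(-8, -9)*((-5 + B)/(0 + 6)) = (-2 - 8)*((-5 + (-5 - √6))/(0 + 6)) = -10*(-10 - √6)/6 = -10*(-5/3 - √6/6) = 50/3 + 5*√6/3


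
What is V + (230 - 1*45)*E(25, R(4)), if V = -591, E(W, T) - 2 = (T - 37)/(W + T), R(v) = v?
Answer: -12514/29 ≈ -431.52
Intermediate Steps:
E(W, T) = 2 + (-37 + T)/(T + W) (E(W, T) = 2 + (T - 37)/(W + T) = 2 + (-37 + T)/(T + W))
V + (230 - 1*45)*E(25, R(4)) = -591 + (230 - 1*45)*((-37 + 2*25 + 3*4)/(4 + 25)) = -591 + (230 - 45)*((-37 + 50 + 12)/29) = -591 + 185*((1/29)*25) = -591 + 185*(25/29) = -591 + 4625/29 = -12514/29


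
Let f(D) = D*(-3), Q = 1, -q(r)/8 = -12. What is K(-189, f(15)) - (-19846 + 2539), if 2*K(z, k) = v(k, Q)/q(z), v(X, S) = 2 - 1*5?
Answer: 1107647/64 ≈ 17307.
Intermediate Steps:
q(r) = 96 (q(r) = -8*(-12) = 96)
f(D) = -3*D
v(X, S) = -3 (v(X, S) = 2 - 5 = -3)
K(z, k) = -1/64 (K(z, k) = (-3/96)/2 = (-3*1/96)/2 = (½)*(-1/32) = -1/64)
K(-189, f(15)) - (-19846 + 2539) = -1/64 - (-19846 + 2539) = -1/64 - 1*(-17307) = -1/64 + 17307 = 1107647/64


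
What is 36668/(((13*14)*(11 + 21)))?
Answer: 9167/1456 ≈ 6.2960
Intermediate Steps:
36668/(((13*14)*(11 + 21))) = 36668/((182*32)) = 36668/5824 = 36668*(1/5824) = 9167/1456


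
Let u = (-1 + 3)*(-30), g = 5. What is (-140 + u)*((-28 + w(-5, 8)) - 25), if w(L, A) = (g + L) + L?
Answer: 11600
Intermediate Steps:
w(L, A) = 5 + 2*L (w(L, A) = (5 + L) + L = 5 + 2*L)
u = -60 (u = 2*(-30) = -60)
(-140 + u)*((-28 + w(-5, 8)) - 25) = (-140 - 60)*((-28 + (5 + 2*(-5))) - 25) = -200*((-28 + (5 - 10)) - 25) = -200*((-28 - 5) - 25) = -200*(-33 - 25) = -200*(-58) = 11600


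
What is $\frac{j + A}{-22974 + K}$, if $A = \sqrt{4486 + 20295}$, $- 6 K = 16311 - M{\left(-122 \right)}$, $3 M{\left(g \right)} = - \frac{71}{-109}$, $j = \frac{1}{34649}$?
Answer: $- \frac{981}{873304033243} - \frac{981 \sqrt{24781}}{25204307} \approx -0.0061271$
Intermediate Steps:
$j = \frac{1}{34649} \approx 2.8861 \cdot 10^{-5}$
$M{\left(g \right)} = \frac{71}{327}$ ($M{\left(g \right)} = \frac{\left(-71\right) \frac{1}{-109}}{3} = \frac{\left(-71\right) \left(- \frac{1}{109}\right)}{3} = \frac{1}{3} \cdot \frac{71}{109} = \frac{71}{327}$)
$K = - \frac{2666813}{981}$ ($K = - \frac{16311 - \frac{71}{327}}{6} = \left(- \frac{1}{6}\right) \frac{5333626}{327} = - \frac{2666813}{981} \approx -2718.5$)
$A = \sqrt{24781} \approx 157.42$
$\frac{j + A}{-22974 + K} = \frac{\frac{1}{34649} + \sqrt{24781}}{-22974 - \frac{2666813}{981}} = \frac{\frac{1}{34649} + \sqrt{24781}}{- \frac{25204307}{981}} = \left(\frac{1}{34649} + \sqrt{24781}\right) \left(- \frac{981}{25204307}\right) = - \frac{981}{873304033243} - \frac{981 \sqrt{24781}}{25204307}$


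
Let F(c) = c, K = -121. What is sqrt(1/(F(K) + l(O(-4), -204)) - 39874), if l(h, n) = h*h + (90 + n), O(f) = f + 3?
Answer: I*sqrt(242593442)/78 ≈ 199.68*I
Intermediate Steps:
O(f) = 3 + f
l(h, n) = 90 + n + h**2 (l(h, n) = h**2 + (90 + n) = 90 + n + h**2)
sqrt(1/(F(K) + l(O(-4), -204)) - 39874) = sqrt(1/(-121 + (90 - 204 + (3 - 4)**2)) - 39874) = sqrt(1/(-121 + (90 - 204 + (-1)**2)) - 39874) = sqrt(1/(-121 + (90 - 204 + 1)) - 39874) = sqrt(1/(-121 - 113) - 39874) = sqrt(1/(-234) - 39874) = sqrt(-1/234 - 39874) = sqrt(-9330517/234) = I*sqrt(242593442)/78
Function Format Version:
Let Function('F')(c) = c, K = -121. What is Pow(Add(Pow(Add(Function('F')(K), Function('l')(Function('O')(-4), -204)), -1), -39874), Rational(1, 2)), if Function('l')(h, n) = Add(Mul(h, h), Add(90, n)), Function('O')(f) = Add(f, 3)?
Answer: Mul(Rational(1, 78), I, Pow(242593442, Rational(1, 2))) ≈ Mul(199.68, I)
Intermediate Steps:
Function('O')(f) = Add(3, f)
Function('l')(h, n) = Add(90, n, Pow(h, 2)) (Function('l')(h, n) = Add(Pow(h, 2), Add(90, n)) = Add(90, n, Pow(h, 2)))
Pow(Add(Pow(Add(Function('F')(K), Function('l')(Function('O')(-4), -204)), -1), -39874), Rational(1, 2)) = Pow(Add(Pow(Add(-121, Add(90, -204, Pow(Add(3, -4), 2))), -1), -39874), Rational(1, 2)) = Pow(Add(Pow(Add(-121, Add(90, -204, Pow(-1, 2))), -1), -39874), Rational(1, 2)) = Pow(Add(Pow(Add(-121, Add(90, -204, 1)), -1), -39874), Rational(1, 2)) = Pow(Add(Pow(Add(-121, -113), -1), -39874), Rational(1, 2)) = Pow(Add(Pow(-234, -1), -39874), Rational(1, 2)) = Pow(Add(Rational(-1, 234), -39874), Rational(1, 2)) = Pow(Rational(-9330517, 234), Rational(1, 2)) = Mul(Rational(1, 78), I, Pow(242593442, Rational(1, 2)))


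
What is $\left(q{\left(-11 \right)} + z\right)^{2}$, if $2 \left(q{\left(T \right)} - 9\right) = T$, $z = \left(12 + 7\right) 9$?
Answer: $\frac{121801}{4} \approx 30450.0$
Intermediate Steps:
$z = 171$ ($z = 19 \cdot 9 = 171$)
$q{\left(T \right)} = 9 + \frac{T}{2}$
$\left(q{\left(-11 \right)} + z\right)^{2} = \left(\left(9 + \frac{1}{2} \left(-11\right)\right) + 171\right)^{2} = \left(\left(9 - \frac{11}{2}\right) + 171\right)^{2} = \left(\frac{7}{2} + 171\right)^{2} = \left(\frac{349}{2}\right)^{2} = \frac{121801}{4}$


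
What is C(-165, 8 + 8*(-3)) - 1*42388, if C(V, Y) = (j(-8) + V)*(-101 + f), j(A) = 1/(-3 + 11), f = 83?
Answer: -157681/4 ≈ -39420.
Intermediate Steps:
j(A) = ⅛ (j(A) = 1/8 = ⅛)
C(V, Y) = -9/4 - 18*V (C(V, Y) = (⅛ + V)*(-101 + 83) = (⅛ + V)*(-18) = -9/4 - 18*V)
C(-165, 8 + 8*(-3)) - 1*42388 = (-9/4 - 18*(-165)) - 1*42388 = (-9/4 + 2970) - 42388 = 11871/4 - 42388 = -157681/4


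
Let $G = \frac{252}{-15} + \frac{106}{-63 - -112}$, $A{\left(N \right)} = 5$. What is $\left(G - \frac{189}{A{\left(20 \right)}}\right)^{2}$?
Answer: $\frac{165045409}{60025} \approx 2749.6$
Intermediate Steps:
$G = - \frac{3586}{245}$ ($G = 252 \left(- \frac{1}{15}\right) + \frac{106}{-63 + 112} = - \frac{84}{5} + \frac{106}{49} = - \frac{3586}{245} \approx -14.637$)
$\left(G - \frac{189}{A{\left(20 \right)}}\right)^{2} = \left(- \frac{3586}{245} - \frac{189}{5}\right)^{2} = \left(- \frac{12847}{245}\right)^{2} = \frac{165045409}{60025}$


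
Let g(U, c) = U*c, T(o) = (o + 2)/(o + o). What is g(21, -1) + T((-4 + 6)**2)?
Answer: -81/4 ≈ -20.250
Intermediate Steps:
T(o) = (2 + o)/(2*o) (T(o) = (2 + o)/((2*o)) = (2 + o)*(1/(2*o)) = (2 + o)/(2*o))
g(21, -1) + T((-4 + 6)**2) = 21*(-1) + (2 + (-4 + 6)**2)/(2*((-4 + 6)**2)) = -21 + (2 + 2**2)/(2*(2**2)) = -21 + (1/2)*(2 + 4)/4 = -21 + (1/2)*(1/4)*6 = -21 + 3/4 = -81/4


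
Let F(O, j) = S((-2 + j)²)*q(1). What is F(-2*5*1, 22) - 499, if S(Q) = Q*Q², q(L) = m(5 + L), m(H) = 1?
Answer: 63999501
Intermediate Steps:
q(L) = 1
S(Q) = Q³
F(O, j) = (-2 + j)⁶ (F(O, j) = ((-2 + j)²)³*1 = (-2 + j)⁶*1 = (-2 + j)⁶)
F(-2*5*1, 22) - 499 = (-2 + 22)⁶ - 499 = 20⁶ - 499 = 64000000 - 499 = 63999501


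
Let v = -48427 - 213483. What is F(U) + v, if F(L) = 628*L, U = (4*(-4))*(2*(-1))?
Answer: -241814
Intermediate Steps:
U = 32 (U = -16*(-2) = 32)
v = -261910
F(U) + v = 628*32 - 261910 = 20096 - 261910 = -241814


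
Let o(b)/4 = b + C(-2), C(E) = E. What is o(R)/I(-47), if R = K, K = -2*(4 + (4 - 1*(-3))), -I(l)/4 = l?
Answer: -24/47 ≈ -0.51064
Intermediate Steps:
I(l) = -4*l
K = -22 (K = -2*(4 + (4 + 3)) = -2*(4 + 7) = -2*11 = -22)
R = -22
o(b) = -8 + 4*b (o(b) = 4*(b - 2) = 4*(-2 + b) = -8 + 4*b)
o(R)/I(-47) = (-8 + 4*(-22))/((-4*(-47))) = (-8 - 88)/188 = -96*1/188 = -24/47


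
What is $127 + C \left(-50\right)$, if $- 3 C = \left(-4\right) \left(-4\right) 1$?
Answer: $\frac{1181}{3} \approx 393.67$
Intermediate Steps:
$C = - \frac{16}{3}$ ($C = - \frac{\left(-4\right) \left(-4\right) 1}{3} = - \frac{16 \cdot 1}{3} = \left(- \frac{1}{3}\right) 16 = - \frac{16}{3} \approx -5.3333$)
$127 + C \left(-50\right) = 127 - - \frac{800}{3} = 127 + \frac{800}{3} = \frac{1181}{3}$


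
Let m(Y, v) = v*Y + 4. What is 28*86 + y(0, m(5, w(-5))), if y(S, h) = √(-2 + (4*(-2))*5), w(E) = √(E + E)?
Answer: 2408 + I*√42 ≈ 2408.0 + 6.4807*I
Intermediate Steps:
w(E) = √2*√E (w(E) = √(2*E) = √2*√E)
m(Y, v) = 4 + Y*v (m(Y, v) = Y*v + 4 = 4 + Y*v)
y(S, h) = I*√42 (y(S, h) = √(-2 - 8*5) = √(-2 - 40) = √(-42) = I*√42)
28*86 + y(0, m(5, w(-5))) = 28*86 + I*√42 = 2408 + I*√42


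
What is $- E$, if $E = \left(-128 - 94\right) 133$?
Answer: $29526$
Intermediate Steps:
$E = -29526$ ($E = \left(-222\right) 133 = -29526$)
$- E = \left(-1\right) \left(-29526\right) = 29526$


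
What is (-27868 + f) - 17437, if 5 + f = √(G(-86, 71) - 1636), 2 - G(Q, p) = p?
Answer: -45310 + I*√1705 ≈ -45310.0 + 41.292*I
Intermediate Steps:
G(Q, p) = 2 - p
f = -5 + I*√1705 (f = -5 + √((2 - 1*71) - 1636) = -5 + √((2 - 71) - 1636) = -5 + √(-69 - 1636) = -5 + √(-1705) = -5 + I*√1705 ≈ -5.0 + 41.292*I)
(-27868 + f) - 17437 = (-27868 + (-5 + I*√1705)) - 17437 = (-27873 + I*√1705) - 17437 = -45310 + I*√1705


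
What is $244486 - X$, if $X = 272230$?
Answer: $-27744$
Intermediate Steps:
$244486 - X = 244486 - 272230 = -27744$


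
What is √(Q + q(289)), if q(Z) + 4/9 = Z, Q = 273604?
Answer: √2465033/3 ≈ 523.35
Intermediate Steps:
q(Z) = -4/9 + Z
√(Q + q(289)) = √(273604 + (-4/9 + 289)) = √(273604 + 2597/9) = √(2465033/9) = √2465033/3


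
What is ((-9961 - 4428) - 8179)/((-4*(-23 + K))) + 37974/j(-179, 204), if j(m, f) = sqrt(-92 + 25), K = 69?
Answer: 2821/23 - 37974*I*sqrt(67)/67 ≈ 122.65 - 4639.3*I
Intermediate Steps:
j(m, f) = I*sqrt(67) (j(m, f) = sqrt(-67) = I*sqrt(67))
((-9961 - 4428) - 8179)/((-4*(-23 + K))) + 37974/j(-179, 204) = ((-9961 - 4428) - 8179)/((-4*(-23 + 69))) + 37974/((I*sqrt(67))) = (-14389 - 8179)/((-4*46)) + 37974*(-I*sqrt(67)/67) = -22568/(-184) - 37974*I*sqrt(67)/67 = -22568*(-1/184) - 37974*I*sqrt(67)/67 = 2821/23 - 37974*I*sqrt(67)/67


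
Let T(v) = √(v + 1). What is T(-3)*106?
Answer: 106*I*√2 ≈ 149.91*I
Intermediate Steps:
T(v) = √(1 + v)
T(-3)*106 = √(1 - 3)*106 = √(-2)*106 = (I*√2)*106 = 106*I*√2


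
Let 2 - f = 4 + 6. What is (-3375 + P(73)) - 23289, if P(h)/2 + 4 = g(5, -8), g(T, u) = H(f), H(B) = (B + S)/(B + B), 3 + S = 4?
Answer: -213369/8 ≈ -26671.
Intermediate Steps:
S = 1 (S = -3 + 4 = 1)
f = -8 (f = 2 - (4 + 6) = 2 - 1*10 = 2 - 10 = -8)
H(B) = (1 + B)/(2*B) (H(B) = (B + 1)/(B + B) = (1 + B)/((2*B)) = (1 + B)*(1/(2*B)) = (1 + B)/(2*B))
g(T, u) = 7/16 (g(T, u) = (½)*(1 - 8)/(-8) = (½)*(-⅛)*(-7) = 7/16)
P(h) = -57/8 (P(h) = -8 + 2*(7/16) = -8 + 7/8 = -57/8)
(-3375 + P(73)) - 23289 = (-3375 - 57/8) - 23289 = -27057/8 - 23289 = -213369/8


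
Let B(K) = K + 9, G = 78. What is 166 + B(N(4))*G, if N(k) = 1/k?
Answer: 1775/2 ≈ 887.50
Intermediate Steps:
N(k) = 1/k
B(K) = 9 + K
166 + B(N(4))*G = 166 + (9 + 1/4)*78 = 166 + (37/4)*78 = 166 + 1443/2 = 1775/2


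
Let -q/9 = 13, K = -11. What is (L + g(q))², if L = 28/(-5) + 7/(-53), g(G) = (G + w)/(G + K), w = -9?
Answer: 6483631441/287641600 ≈ 22.541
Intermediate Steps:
q = -117 (q = -9*13 = -117)
g(G) = (-9 + G)/(-11 + G) (g(G) = (G - 9)/(G - 11) = (-9 + G)/(-11 + G))
L = -1519/265 (L = 28*(-⅕) + 7*(-1/53) = -28/5 - 7/53 = -1519/265 ≈ -5.7321)
(L + g(q))² = (-1519/265 + (-9 - 117)/(-11 - 117))² = (-1519/265 - 126/(-128))² = (-1519/265 - 1/128*(-126))² = (-1519/265 + 63/64)² = (-80521/16960)² = 6483631441/287641600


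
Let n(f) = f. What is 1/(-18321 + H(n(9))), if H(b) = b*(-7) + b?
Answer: -1/18375 ≈ -5.4422e-5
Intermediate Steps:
H(b) = -6*b (H(b) = -7*b + b = -6*b)
1/(-18321 + H(n(9))) = 1/(-18321 - 6*9) = 1/(-18321 - 54) = 1/(-18375) = -1/18375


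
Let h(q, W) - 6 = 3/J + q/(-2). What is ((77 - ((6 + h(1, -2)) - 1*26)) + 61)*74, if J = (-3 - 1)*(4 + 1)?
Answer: 112961/10 ≈ 11296.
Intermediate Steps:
J = -20 (J = -4*5 = -20)
h(q, W) = 117/20 - q/2 (h(q, W) = 6 + (3/(-20) + q/(-2)) = 6 + (3*(-1/20) + q*(-1/2)) = 6 + (-3/20 - q/2) = 117/20 - q/2)
((77 - ((6 + h(1, -2)) - 1*26)) + 61)*74 = ((77 - ((6 + (117/20 - 1/2*1)) - 1*26)) + 61)*74 = ((77 - ((6 + (117/20 - 1/2)) - 26)) + 61)*74 = ((77 - ((6 + 107/20) - 26)) + 61)*74 = ((77 - (227/20 - 26)) + 61)*74 = ((77 - 1*(-293/20)) + 61)*74 = ((77 + 293/20) + 61)*74 = (1833/20 + 61)*74 = (3053/20)*74 = 112961/10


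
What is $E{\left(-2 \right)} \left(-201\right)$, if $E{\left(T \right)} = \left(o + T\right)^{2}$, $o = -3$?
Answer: $-5025$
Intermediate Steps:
$E{\left(T \right)} = \left(-3 + T\right)^{2}$
$E{\left(-2 \right)} \left(-201\right) = \left(-3 - 2\right)^{2} \left(-201\right) = \left(-5\right)^{2} \left(-201\right) = 25 \left(-201\right) = -5025$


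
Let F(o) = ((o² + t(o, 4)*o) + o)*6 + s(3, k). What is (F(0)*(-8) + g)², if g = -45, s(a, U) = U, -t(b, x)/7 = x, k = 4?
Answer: 5929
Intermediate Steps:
t(b, x) = -7*x
F(o) = 4 - 162*o + 6*o² (F(o) = ((o² + (-7*4)*o) + o)*6 + 4 = ((o² - 28*o) + o)*6 + 4 = (o² - 27*o)*6 + 4 = (-162*o + 6*o²) + 4 = 4 - 162*o + 6*o²)
(F(0)*(-8) + g)² = ((4 - 162*0 + 6*0²)*(-8) - 45)² = ((4 + 0 + 6*0)*(-8) - 45)² = ((4 + 0 + 0)*(-8) - 45)² = (4*(-8) - 45)² = (-32 - 45)² = (-77)² = 5929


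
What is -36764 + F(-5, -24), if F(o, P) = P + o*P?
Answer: -36668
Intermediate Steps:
F(o, P) = P + P*o
-36764 + F(-5, -24) = -36764 - 24*(1 - 5) = -36764 - 24*(-4) = -36764 + 96 = -36668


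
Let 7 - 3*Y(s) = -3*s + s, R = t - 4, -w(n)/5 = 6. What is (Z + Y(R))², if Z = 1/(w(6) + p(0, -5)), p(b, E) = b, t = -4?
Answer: 8281/900 ≈ 9.2011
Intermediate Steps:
w(n) = -30 (w(n) = -5*6 = -30)
R = -8 (R = -4 - 4 = -8)
Y(s) = 7/3 + 2*s/3 (Y(s) = 7/3 - (-3*s + s)/3 = 7/3 - (-2)*s/3 = 7/3 + 2*s/3)
Z = -1/30 (Z = 1/(-30 + 0) = 1/(-30) = -1/30 ≈ -0.033333)
(Z + Y(R))² = (-1/30 + (7/3 + (⅔)*(-8)))² = (-1/30 + (7/3 - 16/3))² = (-1/30 - 3)² = (-91/30)² = 8281/900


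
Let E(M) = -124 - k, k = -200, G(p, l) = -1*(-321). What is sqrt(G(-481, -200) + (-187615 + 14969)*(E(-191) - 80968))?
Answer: sqrt(13965680553) ≈ 1.1818e+5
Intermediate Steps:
G(p, l) = 321
E(M) = 76 (E(M) = -124 - 1*(-200) = -124 + 200 = 76)
sqrt(G(-481, -200) + (-187615 + 14969)*(E(-191) - 80968)) = sqrt(321 + (-187615 + 14969)*(76 - 80968)) = sqrt(321 - 172646*(-80892)) = sqrt(321 + 13965680232) = sqrt(13965680553)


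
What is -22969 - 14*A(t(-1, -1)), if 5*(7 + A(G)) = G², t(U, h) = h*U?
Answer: -114369/5 ≈ -22874.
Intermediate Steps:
t(U, h) = U*h
A(G) = -7 + G²/5
-22969 - 14*A(t(-1, -1)) = -22969 - 14*(-7 + (-1*(-1))²/5) = -22969 - 14*(-7 + (⅕)*1²) = -22969 - 14*(-7 + (⅕)*1) = -22969 - 14*(-7 + ⅕) = -22969 - 14*(-34)/5 = -22969 - 1*(-476/5) = -22969 + 476/5 = -114369/5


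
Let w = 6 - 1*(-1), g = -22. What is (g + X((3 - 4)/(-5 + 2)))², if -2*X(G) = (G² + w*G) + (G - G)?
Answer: 43681/81 ≈ 539.27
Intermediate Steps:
w = 7 (w = 6 + 1 = 7)
X(G) = -7*G/2 - G²/2 (X(G) = -((G² + 7*G) + (G - G))/2 = -((G² + 7*G) + 0)/2 = -(G² + 7*G)/2 = -7*G/2 - G²/2)
(g + X((3 - 4)/(-5 + 2)))² = (-22 - (3 - 4)/(-5 + 2)*(7 + (3 - 4)/(-5 + 2))/2)² = (-22 - (-1/(-3))*(7 - 1/(-3))/2)² = (-22 - (-1*(-⅓))*(7 - 1*(-⅓))/2)² = (-22 - ½*⅓*(7 + ⅓))² = (-22 - ½*⅓*22/3)² = (-22 - 11/9)² = (-209/9)² = 43681/81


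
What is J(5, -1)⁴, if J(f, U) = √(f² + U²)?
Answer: 676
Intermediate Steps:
J(f, U) = √(U² + f²)
J(5, -1)⁴ = (√((-1)² + 5²))⁴ = (√(1 + 25))⁴ = (√26)⁴ = 676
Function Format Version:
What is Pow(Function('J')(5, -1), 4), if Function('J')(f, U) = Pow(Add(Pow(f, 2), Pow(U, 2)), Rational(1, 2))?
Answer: 676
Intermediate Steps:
Function('J')(f, U) = Pow(Add(Pow(U, 2), Pow(f, 2)), Rational(1, 2))
Pow(Function('J')(5, -1), 4) = Pow(Pow(Add(Pow(-1, 2), Pow(5, 2)), Rational(1, 2)), 4) = Pow(Pow(Add(1, 25), Rational(1, 2)), 4) = Pow(Pow(26, Rational(1, 2)), 4) = 676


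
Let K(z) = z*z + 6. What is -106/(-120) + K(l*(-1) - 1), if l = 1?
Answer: 653/60 ≈ 10.883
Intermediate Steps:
K(z) = 6 + z**2 (K(z) = z**2 + 6 = 6 + z**2)
-106/(-120) + K(l*(-1) - 1) = -106/(-120) + (6 + (1*(-1) - 1)**2) = -106*(-1/120) + (6 + (-1 - 1)**2) = 53/60 + (6 + (-2)**2) = 53/60 + (6 + 4) = 53/60 + 10 = 653/60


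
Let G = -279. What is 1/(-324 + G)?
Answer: -1/603 ≈ -0.0016584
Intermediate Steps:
1/(-324 + G) = 1/(-324 - 279) = 1/(-603) = -1/603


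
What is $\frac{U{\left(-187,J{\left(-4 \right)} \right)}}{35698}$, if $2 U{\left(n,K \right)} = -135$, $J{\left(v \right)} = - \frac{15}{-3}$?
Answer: $- \frac{135}{71396} \approx -0.0018909$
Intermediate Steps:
$J{\left(v \right)} = 5$ ($J{\left(v \right)} = \left(-15\right) \left(- \frac{1}{3}\right) = 5$)
$U{\left(n,K \right)} = - \frac{135}{2}$ ($U{\left(n,K \right)} = \frac{1}{2} \left(-135\right) = - \frac{135}{2}$)
$\frac{U{\left(-187,J{\left(-4 \right)} \right)}}{35698} = - \frac{135}{2 \cdot 35698} = \left(- \frac{135}{2}\right) \frac{1}{35698} = - \frac{135}{71396}$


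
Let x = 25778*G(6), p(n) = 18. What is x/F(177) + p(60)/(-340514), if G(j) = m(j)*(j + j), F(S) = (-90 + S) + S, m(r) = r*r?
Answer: 78999928929/1872827 ≈ 42182.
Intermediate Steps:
m(r) = r²
F(S) = -90 + 2*S
G(j) = 2*j³ (G(j) = j²*(j + j) = j²*(2*j) = 2*j³)
x = 11136096 (x = 25778*(2*6³) = 25778*(2*216) = 25778*432 = 11136096)
x/F(177) + p(60)/(-340514) = 11136096/(-90 + 2*177) + 18/(-340514) = 11136096/(-90 + 354) + 18*(-1/340514) = 11136096/264 - 9/170257 = 11136096*(1/264) - 9/170257 = 464004/11 - 9/170257 = 78999928929/1872827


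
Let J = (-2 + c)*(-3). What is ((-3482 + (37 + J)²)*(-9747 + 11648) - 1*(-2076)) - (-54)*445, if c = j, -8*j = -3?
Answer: -208623539/64 ≈ -3.2597e+6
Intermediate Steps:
j = 3/8 (j = -⅛*(-3) = 3/8 ≈ 0.37500)
c = 3/8 ≈ 0.37500
J = 39/8 (J = (-2 + 3/8)*(-3) = -13/8*(-3) = 39/8 ≈ 4.8750)
((-3482 + (37 + J)²)*(-9747 + 11648) - 1*(-2076)) - (-54)*445 = ((-3482 + (37 + 39/8)²)*(-9747 + 11648) - 1*(-2076)) - (-54)*445 = ((-3482 + (335/8)²)*1901 + 2076) - 1*(-24030) = ((-3482 + 112225/64)*1901 + 2076) + 24030 = (-110623/64*1901 + 2076) + 24030 = (-210294323/64 + 2076) + 24030 = -210161459/64 + 24030 = -208623539/64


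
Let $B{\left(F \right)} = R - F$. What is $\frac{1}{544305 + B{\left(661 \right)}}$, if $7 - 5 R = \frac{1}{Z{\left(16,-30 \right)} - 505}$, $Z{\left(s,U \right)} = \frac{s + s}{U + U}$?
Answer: $\frac{37915}{20612315356} \approx 1.8394 \cdot 10^{-6}$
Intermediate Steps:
$Z{\left(s,U \right)} = \frac{s}{U}$ ($Z{\left(s,U \right)} = \frac{2 s}{2 U} = 2 s \frac{1}{2 U} = \frac{s}{U}$)
$R = \frac{53096}{37915}$ ($R = \frac{7}{5} - \frac{1}{5 \left(\frac{16}{-30} - 505\right)} = \frac{7}{5} - \frac{1}{5 \left(16 \left(- \frac{1}{30}\right) - 505\right)} = \frac{7}{5} - \frac{1}{5 \left(- \frac{8}{15} - 505\right)} = \frac{7}{5} - \frac{1}{5 \left(- \frac{7583}{15}\right)} = \frac{7}{5} - - \frac{3}{7583} = \frac{7}{5} + \frac{3}{7583} = \frac{53096}{37915} \approx 1.4004$)
$B{\left(F \right)} = \frac{53096}{37915} - F$
$\frac{1}{544305 + B{\left(661 \right)}} = \frac{1}{544305 + \left(\frac{53096}{37915} - 661\right)} = \frac{1}{544305 - \frac{25008719}{37915}} = \frac{1}{\frac{20612315356}{37915}} = \frac{37915}{20612315356}$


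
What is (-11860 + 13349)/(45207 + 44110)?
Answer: 1489/89317 ≈ 0.016671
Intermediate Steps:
(-11860 + 13349)/(45207 + 44110) = 1489/89317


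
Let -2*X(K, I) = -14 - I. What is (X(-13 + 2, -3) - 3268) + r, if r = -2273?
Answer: -11071/2 ≈ -5535.5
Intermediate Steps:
X(K, I) = 7 + I/2 (X(K, I) = -(-14 - I)/2 = 7 + I/2)
(X(-13 + 2, -3) - 3268) + r = ((7 + (½)*(-3)) - 3268) - 2273 = ((7 - 3/2) - 3268) - 2273 = (11/2 - 3268) - 2273 = -6525/2 - 2273 = -11071/2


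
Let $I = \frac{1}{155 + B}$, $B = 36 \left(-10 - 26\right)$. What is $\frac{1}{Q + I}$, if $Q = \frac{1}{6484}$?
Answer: $- \frac{7398244}{5343} \approx -1384.7$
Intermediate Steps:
$Q = \frac{1}{6484} \approx 0.00015423$
$B = -1296$ ($B = 36 \left(-36\right) = -1296$)
$I = - \frac{1}{1141}$ ($I = \frac{1}{155 - 1296} = \frac{1}{-1141} = - \frac{1}{1141} \approx -0.00087642$)
$\frac{1}{Q + I} = \frac{1}{\frac{1}{6484} - \frac{1}{1141}} = \frac{1}{- \frac{5343}{7398244}} = - \frac{7398244}{5343}$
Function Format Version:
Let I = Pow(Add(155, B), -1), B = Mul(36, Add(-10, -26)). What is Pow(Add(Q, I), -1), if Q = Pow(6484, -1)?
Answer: Rational(-7398244, 5343) ≈ -1384.7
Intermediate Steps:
Q = Rational(1, 6484) ≈ 0.00015423
B = -1296 (B = Mul(36, -36) = -1296)
I = Rational(-1, 1141) (I = Pow(Add(155, -1296), -1) = Pow(-1141, -1) = Rational(-1, 1141) ≈ -0.00087642)
Pow(Add(Q, I), -1) = Pow(Add(Rational(1, 6484), Rational(-1, 1141)), -1) = Pow(Rational(-5343, 7398244), -1) = Rational(-7398244, 5343)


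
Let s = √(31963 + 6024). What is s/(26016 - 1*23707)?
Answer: √37987/2309 ≈ 0.084410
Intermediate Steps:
s = √37987 ≈ 194.90
s/(26016 - 1*23707) = √37987/(26016 - 1*23707) = √37987/(26016 - 23707) = √37987/2309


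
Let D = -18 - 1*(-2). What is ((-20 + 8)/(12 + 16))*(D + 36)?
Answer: -60/7 ≈ -8.5714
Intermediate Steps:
D = -16 (D = -18 + 2 = -16)
((-20 + 8)/(12 + 16))*(D + 36) = ((-20 + 8)/(12 + 16))*(-16 + 36) = -12/28*20 = -12*1/28*20 = -3/7*20 = -60/7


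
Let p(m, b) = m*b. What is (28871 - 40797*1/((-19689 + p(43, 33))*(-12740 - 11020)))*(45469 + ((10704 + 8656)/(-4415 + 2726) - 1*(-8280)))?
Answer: 42129902723381868389/27155066400 ≈ 1.5515e+9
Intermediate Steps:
p(m, b) = b*m
(28871 - 40797*1/((-19689 + p(43, 33))*(-12740 - 11020)))*(45469 + ((10704 + 8656)/(-4415 + 2726) - 1*(-8280))) = (28871 - 40797*1/((-19689 + 33*43)*(-12740 - 11020)))*(45469 + ((10704 + 8656)/(-4415 + 2726) - 1*(-8280))) = (28871 - 40797*(-1/(23760*(-19689 + 1419))))*(45469 + (19360/(-1689) + 8280)) = (28871 - 40797/((-18270*(-23760))))*(45469 + (19360*(-1/1689) + 8280)) = (28871 - 40797/434095200)*(45469 + (-19360/1689 + 8280)) = (28871 - 40797*1/434095200)*(45469 + 13965560/1689) = (28871 - 1511/16077600)*(90762701/1689) = (464176388089/16077600)*(90762701/1689) = 42129902723381868389/27155066400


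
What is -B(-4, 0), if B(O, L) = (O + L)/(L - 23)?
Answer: -4/23 ≈ -0.17391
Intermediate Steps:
B(O, L) = (L + O)/(-23 + L)
-B(-4, 0) = -(0 - 4)/(-23 + 0) = -(-4)/(-23) = -(-1)*(-4)/23 = -1*4/23 = -4/23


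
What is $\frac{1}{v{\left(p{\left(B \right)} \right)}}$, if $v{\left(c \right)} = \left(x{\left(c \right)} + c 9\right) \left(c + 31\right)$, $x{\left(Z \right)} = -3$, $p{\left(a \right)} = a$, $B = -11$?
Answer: $- \frac{1}{2040} \approx -0.0004902$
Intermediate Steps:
$v{\left(c \right)} = \left(-3 + 9 c\right) \left(31 + c\right)$ ($v{\left(c \right)} = \left(-3 + c 9\right) \left(c + 31\right) = \left(-3 + 9 c\right) \left(31 + c\right)$)
$\frac{1}{v{\left(p{\left(B \right)} \right)}} = \frac{1}{-93 + 9 \left(-11\right)^{2} + 276 \left(-11\right)} = \frac{1}{-93 + 9 \cdot 121 - 3036} = \frac{1}{-93 + 1089 - 3036} = \frac{1}{-2040} = - \frac{1}{2040}$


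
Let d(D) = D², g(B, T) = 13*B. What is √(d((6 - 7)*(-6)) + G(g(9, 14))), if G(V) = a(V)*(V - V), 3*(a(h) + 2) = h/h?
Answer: 6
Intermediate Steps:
a(h) = -5/3 (a(h) = -2 + (h/h)/3 = -2 + (⅓)*1 = -2 + ⅓ = -5/3)
G(V) = 0 (G(V) = -5*(V - V)/3 = -5/3*0 = 0)
√(d((6 - 7)*(-6)) + G(g(9, 14))) = √(((6 - 7)*(-6))² + 0) = √((-1*(-6))² + 0) = √(6² + 0) = √(36 + 0) = √36 = 6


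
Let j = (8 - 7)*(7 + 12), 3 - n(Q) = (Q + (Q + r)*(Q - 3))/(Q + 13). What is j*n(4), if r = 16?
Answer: 513/17 ≈ 30.176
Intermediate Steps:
n(Q) = 3 - (Q + (-3 + Q)*(16 + Q))/(13 + Q) (n(Q) = 3 - (Q + (Q + 16)*(Q - 3))/(Q + 13) = 3 - (Q + (16 + Q)*(-3 + Q))/(13 + Q) = 3 - (Q + (-3 + Q)*(16 + Q))/(13 + Q))
j = 19 (j = 1*19 = 19)
j*n(4) = 19*((87 - 1*4**2 - 11*4)/(13 + 4)) = 19*((87 - 1*16 - 44)/17) = 19*((87 - 16 - 44)/17) = 19*((1/17)*27) = 19*(27/17) = 513/17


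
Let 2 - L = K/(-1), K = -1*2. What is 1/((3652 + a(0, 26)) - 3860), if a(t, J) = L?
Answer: -1/208 ≈ -0.0048077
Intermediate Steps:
K = -2
L = 0 (L = 2 - (-2)/(-1) = 2 - (-2)*(-1) = 2 - 1*2 = 2 - 2 = 0)
a(t, J) = 0
1/((3652 + a(0, 26)) - 3860) = 1/((3652 + 0) - 3860) = 1/(3652 - 3860) = 1/(-208) = -1/208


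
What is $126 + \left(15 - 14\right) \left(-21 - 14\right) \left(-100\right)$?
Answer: $3626$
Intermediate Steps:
$126 + \left(15 - 14\right) \left(-21 - 14\right) \left(-100\right) = 126 + 1 \left(-35\right) \left(-100\right) = 126 - -3500 = 126 + 3500 = 3626$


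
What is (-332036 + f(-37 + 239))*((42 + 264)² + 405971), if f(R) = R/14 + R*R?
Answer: -1018460360461/7 ≈ -1.4549e+11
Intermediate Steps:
f(R) = R² + R/14 (f(R) = R*(1/14) + R² = R/14 + R² = R² + R/14)
(-332036 + f(-37 + 239))*((42 + 264)² + 405971) = (-332036 + (-37 + 239)*(1/14 + (-37 + 239)))*((42 + 264)² + 405971) = (-332036 + 202*(1/14 + 202))*(306² + 405971) = (-332036 + 202*(2829/14))*(93636 + 405971) = (-332036 + 285729/7)*499607 = -2038523/7*499607 = -1018460360461/7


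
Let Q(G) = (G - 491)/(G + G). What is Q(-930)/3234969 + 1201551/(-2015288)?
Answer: -1807445094236273/3031518305823480 ≈ -0.59622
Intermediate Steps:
Q(G) = (-491 + G)/(2*G) (Q(G) = (-491 + G)/((2*G)) = (-491 + G)*(1/(2*G)) = (-491 + G)/(2*G))
Q(-930)/3234969 + 1201551/(-2015288) = ((½)*(-491 - 930)/(-930))/3234969 + 1201551/(-2015288) = ((½)*(-1/930)*(-1421))*(1/3234969) + 1201551*(-1/2015288) = (1421/1860)*(1/3234969) - 1201551/2015288 = 1421/6017042340 - 1201551/2015288 = -1807445094236273/3031518305823480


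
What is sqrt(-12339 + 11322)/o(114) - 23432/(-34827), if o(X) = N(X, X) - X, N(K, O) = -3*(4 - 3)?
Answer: 23432/34827 - I*sqrt(113)/39 ≈ 0.67281 - 0.27257*I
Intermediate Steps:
N(K, O) = -3 (N(K, O) = -3*1 = -3)
o(X) = -3 - X
sqrt(-12339 + 11322)/o(114) - 23432/(-34827) = sqrt(-12339 + 11322)/(-3 - 1*114) - 23432/(-34827) = sqrt(-1017)/(-3 - 114) - 23432*(-1/34827) = (3*I*sqrt(113))/(-117) + 23432/34827 = (3*I*sqrt(113))*(-1/117) + 23432/34827 = -I*sqrt(113)/39 + 23432/34827 = 23432/34827 - I*sqrt(113)/39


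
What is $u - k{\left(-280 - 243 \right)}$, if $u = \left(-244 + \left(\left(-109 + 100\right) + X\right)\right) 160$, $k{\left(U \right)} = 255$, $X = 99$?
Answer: $-24895$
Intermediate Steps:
$u = -24640$ ($u = \left(-244 + \left(\left(-109 + 100\right) + 99\right)\right) 160 = \left(-244 + \left(-9 + 99\right)\right) 160 = \left(-244 + 90\right) 160 = \left(-154\right) 160 = -24640$)
$u - k{\left(-280 - 243 \right)} = -24640 - 255 = -24895$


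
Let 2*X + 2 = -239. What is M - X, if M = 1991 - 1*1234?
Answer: 1755/2 ≈ 877.50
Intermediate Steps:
M = 757 (M = 1991 - 1234 = 757)
X = -241/2 (X = -1 + (½)*(-239) = -1 - 239/2 = -241/2 ≈ -120.50)
M - X = 757 - 1*(-241/2) = 757 + 241/2 = 1755/2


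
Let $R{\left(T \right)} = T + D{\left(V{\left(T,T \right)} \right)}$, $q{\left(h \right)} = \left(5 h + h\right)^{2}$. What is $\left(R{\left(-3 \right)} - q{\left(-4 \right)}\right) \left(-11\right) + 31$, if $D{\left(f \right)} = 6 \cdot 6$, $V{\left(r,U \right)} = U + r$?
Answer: $6004$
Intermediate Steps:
$q{\left(h \right)} = 36 h^{2}$ ($q{\left(h \right)} = \left(6 h\right)^{2} = 36 h^{2}$)
$D{\left(f \right)} = 36$
$R{\left(T \right)} = 36 + T$ ($R{\left(T \right)} = T + 36 = 36 + T$)
$\left(R{\left(-3 \right)} - q{\left(-4 \right)}\right) \left(-11\right) + 31 = \left(\left(36 - 3\right) - 36 \left(-4\right)^{2}\right) \left(-11\right) + 31 = \left(33 - 36 \cdot 16\right) \left(-11\right) + 31 = \left(33 - 576\right) \left(-11\right) + 31 = \left(-543\right) \left(-11\right) + 31 = 5973 + 31 = 6004$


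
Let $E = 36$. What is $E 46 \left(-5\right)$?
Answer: $-8280$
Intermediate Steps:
$E 46 \left(-5\right) = 36 \cdot 46 \left(-5\right) = 1656 \left(-5\right) = -8280$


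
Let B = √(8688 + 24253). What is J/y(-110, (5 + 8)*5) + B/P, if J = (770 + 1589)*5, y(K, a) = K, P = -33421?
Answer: -2359/22 - √32941/33421 ≈ -107.23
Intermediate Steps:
J = 11795 (J = 2359*5 = 11795)
B = √32941 ≈ 181.50
J/y(-110, (5 + 8)*5) + B/P = 11795/(-110) + √32941/(-33421) = 11795*(-1/110) + √32941*(-1/33421) = -2359/22 - √32941/33421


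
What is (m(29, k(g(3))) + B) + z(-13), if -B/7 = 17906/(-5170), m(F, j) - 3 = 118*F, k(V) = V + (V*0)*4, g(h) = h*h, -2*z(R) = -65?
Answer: 18000617/5170 ≈ 3481.7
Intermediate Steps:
z(R) = 65/2 (z(R) = -½*(-65) = 65/2)
g(h) = h²
k(V) = V (k(V) = V + 0*4 = V + 0 = V)
m(F, j) = 3 + 118*F
B = 62671/2585 (B = -125342/(-5170) = -125342*(-1)/5170 = -7*(-8953/2585) = 62671/2585 ≈ 24.244)
(m(29, k(g(3))) + B) + z(-13) = ((3 + 118*29) + 62671/2585) + 65/2 = ((3 + 3422) + 62671/2585) + 65/2 = (3425 + 62671/2585) + 65/2 = 8916296/2585 + 65/2 = 18000617/5170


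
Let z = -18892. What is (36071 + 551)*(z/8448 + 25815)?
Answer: 998252675227/1056 ≈ 9.4531e+8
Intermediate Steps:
(36071 + 551)*(z/8448 + 25815) = (36071 + 551)*(-18892/8448 + 25815) = 36622*(-18892*1/8448 + 25815) = 36622*(-4723/2112 + 25815) = 36622*(54516557/2112) = 998252675227/1056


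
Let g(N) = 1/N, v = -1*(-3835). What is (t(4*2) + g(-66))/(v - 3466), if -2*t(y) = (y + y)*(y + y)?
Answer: -8449/24354 ≈ -0.34692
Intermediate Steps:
v = 3835
t(y) = -2*y² (t(y) = -(y + y)*(y + y)/2 = -2*y*2*y/2 = -2*y²)
(t(4*2) + g(-66))/(v - 3466) = (-2*(4*2)² + 1/(-66))/(3835 - 3466) = (-2*8² - 1/66)/369 = (-2*64 - 1/66)*(1/369) = (-128 - 1/66)*(1/369) = -8449/66*1/369 = -8449/24354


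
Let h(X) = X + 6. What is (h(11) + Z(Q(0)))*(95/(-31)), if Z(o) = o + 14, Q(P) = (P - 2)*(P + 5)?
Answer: -1995/31 ≈ -64.355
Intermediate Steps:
Q(P) = (-2 + P)*(5 + P)
Z(o) = 14 + o
h(X) = 6 + X
(h(11) + Z(Q(0)))*(95/(-31)) = ((6 + 11) + (14 + (-10 + 0² + 3*0)))*(95/(-31)) = (17 + (14 + (-10 + 0 + 0)))*(95*(-1/31)) = (17 + (14 - 10))*(-95/31) = (17 + 4)*(-95/31) = 21*(-95/31) = -1995/31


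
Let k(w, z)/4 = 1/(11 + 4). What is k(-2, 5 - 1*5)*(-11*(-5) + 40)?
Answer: 76/3 ≈ 25.333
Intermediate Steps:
k(w, z) = 4/15 (k(w, z) = 4/(11 + 4) = 4/15)
k(-2, 5 - 1*5)*(-11*(-5) + 40) = 4*(-11*(-5) + 40)/15 = 4*(55 + 40)/15 = (4/15)*95 = 76/3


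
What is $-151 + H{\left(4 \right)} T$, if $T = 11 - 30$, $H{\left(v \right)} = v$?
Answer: $-227$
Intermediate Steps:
$T = -19$
$-151 + H{\left(4 \right)} T = -151 + 4 \left(-19\right) = -151 - 76 = -227$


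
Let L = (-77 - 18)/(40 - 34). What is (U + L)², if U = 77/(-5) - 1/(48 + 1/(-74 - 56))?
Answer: 34220663124649/35032608900 ≈ 976.82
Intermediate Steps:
L = -95/6 ≈ -15.833
U = -481053/31195 (U = 77*(-⅕) - 1/(48 + 1/(-130)) = -77/5 - 1/(48 - 1/130) = -77/5 - 1/6239/130 = -77/5 - 1*130/6239 = -77/5 - 130/6239 = -481053/31195 ≈ -15.421)
(U + L)² = (-481053/31195 - 95/6)² = (-5849843/187170)² = 34220663124649/35032608900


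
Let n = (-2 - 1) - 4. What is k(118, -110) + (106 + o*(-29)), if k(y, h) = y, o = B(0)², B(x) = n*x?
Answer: 224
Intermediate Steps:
n = -7 (n = -3 - 4 = -7)
B(x) = -7*x
o = 0 (o = (-7*0)² = 0² = 0)
k(118, -110) + (106 + o*(-29)) = 118 + (106 + 0*(-29)) = 118 + (106 + 0) = 118 + 106 = 224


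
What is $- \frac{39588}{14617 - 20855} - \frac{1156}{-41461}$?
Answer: $\frac{824284598}{129316859} \approx 6.3741$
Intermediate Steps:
$- \frac{39588}{14617 - 20855} - \frac{1156}{-41461} = - \frac{39588}{14617 - 20855} - - \frac{1156}{41461} = - \frac{39588}{-6238} + \frac{1156}{41461} = \left(-39588\right) \left(- \frac{1}{6238}\right) + \frac{1156}{41461} = \frac{19794}{3119} + \frac{1156}{41461} = \frac{824284598}{129316859}$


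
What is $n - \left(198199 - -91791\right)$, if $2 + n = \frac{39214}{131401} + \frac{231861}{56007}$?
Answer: $- \frac{101625116476085}{350446467} \approx -2.8999 \cdot 10^{5}$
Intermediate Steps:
$n = \frac{854489245}{350446467}$ ($n = -2 + \left(\frac{39214}{131401} + \frac{231861}{56007}\right) = -2 + \left(39214 \cdot \frac{1}{131401} + 231861 \cdot \frac{1}{56007}\right) = -2 + \left(\frac{39214}{131401} + \frac{11041}{2667}\right) = -2 + \frac{1555382179}{350446467} = \frac{854489245}{350446467} \approx 2.4383$)
$n - \left(198199 - -91791\right) = \frac{854489245}{350446467} - \left(198199 - -91791\right) = \frac{854489245}{350446467} - \left(198199 + 91791\right) = \frac{854489245}{350446467} - 289990 = - \frac{101625116476085}{350446467}$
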